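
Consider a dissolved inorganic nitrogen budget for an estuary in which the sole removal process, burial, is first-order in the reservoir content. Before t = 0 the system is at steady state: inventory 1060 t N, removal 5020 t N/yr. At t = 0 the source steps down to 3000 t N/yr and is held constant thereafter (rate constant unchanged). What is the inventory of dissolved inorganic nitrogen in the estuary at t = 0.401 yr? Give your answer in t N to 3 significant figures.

697 t N

The sink rate constant is k = F₀/M₀ = 5020/1060 = 4.736 yr⁻¹.
Solving dM/dt = F₁ − kM with M(0) = M₀ gives M(t) = F₁/k + (M₀ − F₁/k)·e^(−kt).
F₁/k = 3000/4.736 = 633.47 t N; kt = 4.736 × 0.401 = 1.899, e^(−kt) = 0.1497.
M(0.401) = 633.47 + (1060 − 633.47) × 0.1497 = 633.47 + 63.86 = 697.32 t N.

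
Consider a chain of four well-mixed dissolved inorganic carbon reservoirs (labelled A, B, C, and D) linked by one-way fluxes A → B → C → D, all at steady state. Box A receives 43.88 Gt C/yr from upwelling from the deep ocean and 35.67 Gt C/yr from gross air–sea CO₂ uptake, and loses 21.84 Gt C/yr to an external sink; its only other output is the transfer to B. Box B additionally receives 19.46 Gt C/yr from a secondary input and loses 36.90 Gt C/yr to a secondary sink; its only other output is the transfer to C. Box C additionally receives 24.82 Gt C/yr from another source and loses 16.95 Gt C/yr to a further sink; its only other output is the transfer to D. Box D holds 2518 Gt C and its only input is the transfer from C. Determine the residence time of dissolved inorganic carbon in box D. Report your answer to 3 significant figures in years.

52.3 yr

Box A: F(A→B) = (43.88 + 35.67) − 21.84 = 57.710 Gt C/yr.
Box B: F(B→C) = (57.710 + 19.46) − 36.90 = 40.270 Gt C/yr.
Box C: F(C→D) = (40.270 + 24.82) − 16.95 = 48.140 Gt C/yr.
Box D throughput = its input = 48.140 Gt C/yr; τ = 2518 / 48.140 = 52.31 yr.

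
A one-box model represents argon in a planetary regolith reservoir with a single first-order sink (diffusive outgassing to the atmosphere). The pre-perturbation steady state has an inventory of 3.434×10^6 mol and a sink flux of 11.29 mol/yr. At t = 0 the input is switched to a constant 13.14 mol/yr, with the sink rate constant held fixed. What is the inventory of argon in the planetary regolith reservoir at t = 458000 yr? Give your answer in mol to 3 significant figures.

τ = M₀/F₀ = 3.434×10^6/11.29 = 304200 yr; rate constant k = 1/τ.
New steady state M_∞ = F₁/k = F₁·τ = 13.14 × 304200 = 3.9967×10^6 mol.
M(t) = M_∞ + (M₀ − M_∞)·e^(−t/τ); t/τ = 458000/304200 = 1.506, so e^(−t/τ) = 0.2218.
M(t) = 3.9967×10^6 − 562700 × 0.2218 = 3.8719×10^6 mol.

3.87×10^6 mol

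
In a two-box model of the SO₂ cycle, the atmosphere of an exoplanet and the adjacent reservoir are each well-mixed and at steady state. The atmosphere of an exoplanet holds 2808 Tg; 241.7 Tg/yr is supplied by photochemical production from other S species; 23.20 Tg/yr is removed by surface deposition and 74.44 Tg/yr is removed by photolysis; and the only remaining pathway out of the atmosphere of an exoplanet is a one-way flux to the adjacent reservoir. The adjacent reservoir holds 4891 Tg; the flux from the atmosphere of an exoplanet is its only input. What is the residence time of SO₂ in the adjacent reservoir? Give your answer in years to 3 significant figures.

Balance the atmosphere of an exoplanet: ΣF_in = 241.70 Tg/yr.
Flux to the adjacent reservoir = ΣF_in − (23.20 + 74.44) = 144.06 Tg/yr.
At steady state the output of the adjacent reservoir equals its input, 144.06 Tg/yr.
τ = M / F = 4891 / 144.06 = 33.95 yr.

34.0 yr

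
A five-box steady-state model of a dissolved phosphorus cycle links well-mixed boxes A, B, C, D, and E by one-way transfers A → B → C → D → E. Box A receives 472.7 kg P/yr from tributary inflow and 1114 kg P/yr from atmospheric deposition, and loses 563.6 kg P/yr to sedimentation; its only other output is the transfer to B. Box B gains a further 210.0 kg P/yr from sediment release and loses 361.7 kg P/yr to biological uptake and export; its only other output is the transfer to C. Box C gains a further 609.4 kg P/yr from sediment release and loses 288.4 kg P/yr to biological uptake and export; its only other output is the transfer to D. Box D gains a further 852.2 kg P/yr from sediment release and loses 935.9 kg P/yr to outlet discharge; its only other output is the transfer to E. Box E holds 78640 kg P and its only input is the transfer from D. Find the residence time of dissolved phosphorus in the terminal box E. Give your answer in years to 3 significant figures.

70.9 yr

Box A: F(A→B) = (472.7 + 1114) − 563.6 = 1023.1 kg P/yr.
Box B: F(B→C) = (1023.1 + 210.0) − 361.7 = 871.40 kg P/yr.
Box C: F(C→D) = (871.40 + 609.4) − 288.4 = 1192.4 kg P/yr.
Box D: F(D→E) = (1192.4 + 852.2) − 935.9 = 1108.7 kg P/yr.
Box E throughput = its input = 1108.7 kg P/yr; τ = 78640 / 1108.7 = 70.93 yr.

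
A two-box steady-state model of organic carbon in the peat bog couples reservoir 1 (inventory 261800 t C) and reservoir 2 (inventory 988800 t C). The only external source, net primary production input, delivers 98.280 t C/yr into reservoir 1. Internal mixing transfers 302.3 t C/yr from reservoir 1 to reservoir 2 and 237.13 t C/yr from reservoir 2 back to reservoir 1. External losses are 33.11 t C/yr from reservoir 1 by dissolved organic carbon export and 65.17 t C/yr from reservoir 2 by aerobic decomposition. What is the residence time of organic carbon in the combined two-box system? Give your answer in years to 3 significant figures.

Residence time in the combined system uses the total inventory and the total *external* removal — internal exchanges between the two boxes cancel.
M_total = 261800 + 988800 = 1.2506×10^6 t C.
ΣF_external_out = 33.11 + 65.17 = 98.280 t C/yr.
τ = M_total / ΣF_ext = 1.2506×10^6 / 98.280 = 12720 yr.

12700 yr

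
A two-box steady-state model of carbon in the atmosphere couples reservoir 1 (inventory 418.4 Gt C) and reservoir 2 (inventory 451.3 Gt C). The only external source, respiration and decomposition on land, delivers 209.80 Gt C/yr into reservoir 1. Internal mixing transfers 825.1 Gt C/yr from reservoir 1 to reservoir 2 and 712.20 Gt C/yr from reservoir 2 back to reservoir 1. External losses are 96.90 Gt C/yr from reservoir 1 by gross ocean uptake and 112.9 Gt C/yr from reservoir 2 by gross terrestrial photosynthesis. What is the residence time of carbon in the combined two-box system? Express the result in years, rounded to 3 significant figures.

4.15 yr

Treat the two boxes together as one reservoir: the mixing fluxes between them are internal recycling, so τ = ΣM / Σ(external losses).
M_total = 418.4 + 451.3 = 869.70 Gt C.
ΣF_external_out = 96.90 + 112.9 = 209.80 Gt C/yr.
τ = M_total / ΣF_ext = 869.70 / 209.80 = 4.145 yr.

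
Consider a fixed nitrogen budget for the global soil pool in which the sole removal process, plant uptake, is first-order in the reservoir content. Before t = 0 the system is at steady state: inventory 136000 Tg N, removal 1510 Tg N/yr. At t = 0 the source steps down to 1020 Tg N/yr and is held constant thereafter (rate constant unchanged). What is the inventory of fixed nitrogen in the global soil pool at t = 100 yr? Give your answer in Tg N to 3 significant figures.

106000 Tg N

The sink rate constant is k = F₀/M₀ = 1510/136000 = 0.01110 yr⁻¹.
Solving dM/dt = F₁ − kM with M(0) = M₀ gives M(t) = F₁/k + (M₀ − F₁/k)·e^(−kt).
F₁/k = 1020/0.01110 = 91868 Tg N; kt = 0.01110 × 100 = 1.110, e^(−kt) = 0.3295.
M(100) = 91868 + (136000 − 91868) × 0.3295 = 91868 + 14540 = 106410 Tg N.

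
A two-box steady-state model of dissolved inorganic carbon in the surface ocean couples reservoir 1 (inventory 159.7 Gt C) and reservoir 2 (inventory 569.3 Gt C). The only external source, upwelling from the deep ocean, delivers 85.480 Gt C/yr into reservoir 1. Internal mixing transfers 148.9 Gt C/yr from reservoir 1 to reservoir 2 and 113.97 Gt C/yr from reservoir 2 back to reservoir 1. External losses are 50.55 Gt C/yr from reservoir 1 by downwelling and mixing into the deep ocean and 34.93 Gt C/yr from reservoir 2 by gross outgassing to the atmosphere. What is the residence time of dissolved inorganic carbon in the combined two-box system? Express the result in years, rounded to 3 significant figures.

8.53 yr

Residence time in the combined system uses the total inventory and the total *external* removal — internal exchanges between the two boxes cancel.
M_total = 159.7 + 569.3 = 729.00 Gt C.
ΣF_external_out = 50.55 + 34.93 = 85.480 Gt C/yr.
τ = M_total / ΣF_ext = 729.00 / 85.480 = 8.528 yr.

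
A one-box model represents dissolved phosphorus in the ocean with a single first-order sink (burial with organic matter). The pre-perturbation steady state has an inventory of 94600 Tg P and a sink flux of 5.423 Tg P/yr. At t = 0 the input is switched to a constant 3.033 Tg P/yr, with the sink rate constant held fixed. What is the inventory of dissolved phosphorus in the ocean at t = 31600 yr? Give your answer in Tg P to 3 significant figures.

The sink rate constant is k = F₀/M₀ = 5.423/94600 = 5.733×10^-5 yr⁻¹.
Solving dM/dt = F₁ − kM with M(0) = M₀ gives M(t) = F₁/k + (M₀ − F₁/k)·e^(−kt).
F₁/k = 3.033/5.733×10^-5 = 52908 Tg P; kt = 5.733×10^-5 × 31600 = 1.811, e^(−kt) = 0.1634.
M(31600) = 52908 + (94600 − 52908) × 0.1634 = 52908 + 6813 = 59721 Tg P.

59700 Tg P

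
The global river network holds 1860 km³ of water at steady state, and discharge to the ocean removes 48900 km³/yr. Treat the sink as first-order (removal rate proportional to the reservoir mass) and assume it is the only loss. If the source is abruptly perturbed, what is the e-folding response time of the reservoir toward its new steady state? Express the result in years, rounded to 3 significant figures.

For a linear reservoir the response time equals the residence time τ = M/F.
τ = 1860 / 48900 = 0.03804 yr.

0.0380 yr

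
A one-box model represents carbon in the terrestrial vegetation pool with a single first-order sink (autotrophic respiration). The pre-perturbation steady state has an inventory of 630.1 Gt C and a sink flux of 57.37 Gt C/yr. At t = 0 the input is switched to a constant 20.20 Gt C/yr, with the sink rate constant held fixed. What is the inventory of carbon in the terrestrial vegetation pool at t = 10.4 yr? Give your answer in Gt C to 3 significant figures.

380 Gt C

τ = M₀/F₀ = 630.1/57.37 = 10.98 yr; rate constant k = 1/τ.
New steady state M_∞ = F₁/k = F₁·τ = 20.20 × 10.98 = 221.86 Gt C.
M(t) = M_∞ + (M₀ − M_∞)·e^(−t/τ); t/τ = 10.4/10.98 = 0.9469, so e^(−t/τ) = 0.3879.
M(t) = 221.86 + 408.2 × 0.3879 = 380.23 Gt C.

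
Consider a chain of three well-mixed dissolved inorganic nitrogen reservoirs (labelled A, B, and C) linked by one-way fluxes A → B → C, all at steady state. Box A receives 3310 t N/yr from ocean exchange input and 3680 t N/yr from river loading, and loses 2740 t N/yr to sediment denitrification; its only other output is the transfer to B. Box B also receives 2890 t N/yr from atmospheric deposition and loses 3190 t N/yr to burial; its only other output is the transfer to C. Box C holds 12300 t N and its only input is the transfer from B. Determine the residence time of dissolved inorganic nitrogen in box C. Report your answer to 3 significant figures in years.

3.11 yr

Box A: F(A→B) = (3310 + 3680) − 2740 = 4250.0 t N/yr.
Box B: F(B→C) = (4250.0 + 2890) − 3190 = 3950.0 t N/yr.
Box C throughput = its input = 3950.0 t N/yr; τ = 12300 / 3950.0 = 3.114 yr.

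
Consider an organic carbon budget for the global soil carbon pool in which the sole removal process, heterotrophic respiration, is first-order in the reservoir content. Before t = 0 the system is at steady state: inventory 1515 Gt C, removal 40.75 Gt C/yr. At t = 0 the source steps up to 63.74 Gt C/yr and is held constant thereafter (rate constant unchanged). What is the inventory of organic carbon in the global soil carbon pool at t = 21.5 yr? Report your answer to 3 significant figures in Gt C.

1890 Gt C

The sink rate constant is k = F₀/M₀ = 40.75/1515 = 0.02690 yr⁻¹.
Solving dM/dt = F₁ − kM with M(0) = M₀ gives M(t) = F₁/k + (M₀ − F₁/k)·e^(−kt).
F₁/k = 63.74/0.02690 = 2369.7 Gt C; kt = 0.02690 × 21.5 = 0.5783, e^(−kt) = 0.5609.
M(21.5) = 2369.7 + (1515 − 2369.7) × 0.5609 = 2369.7 − 479.4 = 1890.3 Gt C.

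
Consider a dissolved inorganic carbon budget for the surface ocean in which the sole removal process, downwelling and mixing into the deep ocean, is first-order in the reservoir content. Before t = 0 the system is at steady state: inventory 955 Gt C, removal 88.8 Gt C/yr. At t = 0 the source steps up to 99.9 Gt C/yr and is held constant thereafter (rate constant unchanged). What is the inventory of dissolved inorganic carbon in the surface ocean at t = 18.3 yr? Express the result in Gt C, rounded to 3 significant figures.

τ = M₀/F₀ = 955/88.8 = 10.75 yr; rate constant k = 1/τ.
New steady state M_∞ = F₁/k = F₁·τ = 99.9 × 10.75 = 1074.4 Gt C.
M(t) = M_∞ + (M₀ − M_∞)·e^(−t/τ); t/τ = 18.3/10.75 = 1.702, so e^(−t/τ) = 0.1824.
M(t) = 1074.4 − 119.4 × 0.1824 = 1052.6 Gt C.

1050 Gt C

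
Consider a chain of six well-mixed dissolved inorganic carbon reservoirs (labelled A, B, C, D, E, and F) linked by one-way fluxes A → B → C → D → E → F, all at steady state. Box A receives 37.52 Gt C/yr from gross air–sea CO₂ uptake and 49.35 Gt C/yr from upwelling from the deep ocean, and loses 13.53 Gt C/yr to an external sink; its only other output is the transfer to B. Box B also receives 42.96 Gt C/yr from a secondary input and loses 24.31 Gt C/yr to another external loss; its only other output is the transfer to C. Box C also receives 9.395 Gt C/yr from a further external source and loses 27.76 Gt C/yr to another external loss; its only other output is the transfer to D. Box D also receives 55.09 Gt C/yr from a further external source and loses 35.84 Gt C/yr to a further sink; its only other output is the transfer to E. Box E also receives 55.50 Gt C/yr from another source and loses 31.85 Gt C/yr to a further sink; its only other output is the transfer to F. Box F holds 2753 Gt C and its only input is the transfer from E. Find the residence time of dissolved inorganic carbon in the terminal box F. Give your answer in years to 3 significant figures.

Box A: F(A→B) = (37.52 + 49.35) − 13.53 = 73.340 Gt C/yr.
Box B: F(B→C) = (73.340 + 42.96) − 24.31 = 91.990 Gt C/yr.
Box C: F(C→D) = (91.990 + 9.395) − 27.76 = 73.625 Gt C/yr.
Box D: F(D→E) = (73.625 + 55.09) − 35.84 = 92.875 Gt C/yr.
Box E: F(E→F) = (92.875 + 55.50) − 31.85 = 116.53 Gt C/yr.
Box F throughput = its input = 116.53 Gt C/yr; τ = 2753 / 116.53 = 23.63 yr.

23.6 yr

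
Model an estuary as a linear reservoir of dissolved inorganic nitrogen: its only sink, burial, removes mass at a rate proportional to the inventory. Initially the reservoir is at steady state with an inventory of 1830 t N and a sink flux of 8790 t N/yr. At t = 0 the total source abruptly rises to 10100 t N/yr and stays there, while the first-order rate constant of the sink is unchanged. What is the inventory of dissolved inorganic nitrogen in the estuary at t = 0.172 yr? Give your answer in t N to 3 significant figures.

1980 t N

The sink rate constant is k = F₀/M₀ = 8790/1830 = 4.803 yr⁻¹.
Solving dM/dt = F₁ − kM with M(0) = M₀ gives M(t) = F₁/k + (M₀ − F₁/k)·e^(−kt).
F₁/k = 10100/4.803 = 2102.7 t N; kt = 4.803 × 0.172 = 0.8262, e^(−kt) = 0.4377.
M(0.172) = 2102.7 + (1830 − 2102.7) × 0.4377 = 2102.7 − 119.4 = 1983.3 t N.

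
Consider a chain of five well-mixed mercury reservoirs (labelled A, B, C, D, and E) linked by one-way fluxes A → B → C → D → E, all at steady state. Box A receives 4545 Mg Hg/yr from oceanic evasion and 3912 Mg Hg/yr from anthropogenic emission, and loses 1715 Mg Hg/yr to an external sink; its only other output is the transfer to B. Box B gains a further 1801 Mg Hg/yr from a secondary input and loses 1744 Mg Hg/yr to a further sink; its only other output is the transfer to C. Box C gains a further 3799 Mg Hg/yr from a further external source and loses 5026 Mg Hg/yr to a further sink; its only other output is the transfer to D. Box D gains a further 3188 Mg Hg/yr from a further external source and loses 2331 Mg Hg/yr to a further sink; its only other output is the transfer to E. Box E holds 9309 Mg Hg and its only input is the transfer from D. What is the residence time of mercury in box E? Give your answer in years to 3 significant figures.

1.45 yr

Box A: F(A→B) = (4545 + 3912) − 1715 = 6742.0 Mg Hg/yr.
Box B: F(B→C) = (6742.0 + 1801) − 1744 = 6799.0 Mg Hg/yr.
Box C: F(C→D) = (6799.0 + 3799) − 5026 = 5572.0 Mg Hg/yr.
Box D: F(D→E) = (5572.0 + 3188) − 2331 = 6429.0 Mg Hg/yr.
Box E throughput = its input = 6429.0 Mg Hg/yr; τ = 9309 / 6429.0 = 1.448 yr.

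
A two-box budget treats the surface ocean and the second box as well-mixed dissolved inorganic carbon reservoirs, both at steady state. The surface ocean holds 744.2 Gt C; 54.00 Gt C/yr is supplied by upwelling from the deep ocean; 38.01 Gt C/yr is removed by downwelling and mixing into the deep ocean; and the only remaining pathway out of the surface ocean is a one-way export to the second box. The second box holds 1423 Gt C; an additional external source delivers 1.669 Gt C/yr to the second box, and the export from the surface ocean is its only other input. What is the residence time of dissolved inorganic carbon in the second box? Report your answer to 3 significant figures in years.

Balance the surface ocean: ΣF_in = 54.000 Gt C/yr.
Export to the second box = ΣF_in − (38.01) = 15.990 Gt C/yr.
Total input to the second box = 15.990 + 1.669 = 17.659 Gt C/yr; at steady state this equals its total output.
τ = M / F = 1423 / 17.659 = 80.58 yr.

80.6 yr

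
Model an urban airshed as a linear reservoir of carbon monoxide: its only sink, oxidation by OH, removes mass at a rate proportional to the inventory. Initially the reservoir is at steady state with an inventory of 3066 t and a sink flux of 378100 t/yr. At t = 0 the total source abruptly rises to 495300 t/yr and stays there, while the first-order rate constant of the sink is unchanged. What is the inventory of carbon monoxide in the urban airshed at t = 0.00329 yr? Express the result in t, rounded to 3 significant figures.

3380 t

Residence time τ = M₀/F₀ = 0.008109 yr. The eventual steady state is M_∞ = M₀·(F₁/F₀) = 3066 × 495300/378100 = 4016.4 t.
The anomaly ΔM(t) = M(t) − M_∞ decays as ΔM₀·e^(−t/τ) with ΔM₀ = 3066 − 4016.4 = −950.4 t.
At t = 0.00329 yr, e^(−t/τ) = e^(−0.4057) = 0.6665, so ΔM = −633.4 t and M = 4016.4 − 633.4 = 3383.0 t.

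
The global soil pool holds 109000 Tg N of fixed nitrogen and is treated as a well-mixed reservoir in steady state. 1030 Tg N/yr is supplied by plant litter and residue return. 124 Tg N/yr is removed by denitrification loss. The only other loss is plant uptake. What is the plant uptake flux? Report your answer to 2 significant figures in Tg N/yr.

At steady state ΣF_in = ΣF_out.
ΣF_in = 1030.0 Tg N/yr.
Plant uptake flux = ΣF_in − (124) = 1030.0 − 124.0 = 906.0 Tg N/yr.

910 Tg N/yr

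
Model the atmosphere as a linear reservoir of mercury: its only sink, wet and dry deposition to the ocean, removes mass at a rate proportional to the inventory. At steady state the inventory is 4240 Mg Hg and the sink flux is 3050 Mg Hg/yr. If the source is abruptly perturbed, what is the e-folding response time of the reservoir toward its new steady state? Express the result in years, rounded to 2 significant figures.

For a linear reservoir the response time equals the residence time τ = M/F.
τ = 4240 / 3050 = 1.390 yr.

1.4 yr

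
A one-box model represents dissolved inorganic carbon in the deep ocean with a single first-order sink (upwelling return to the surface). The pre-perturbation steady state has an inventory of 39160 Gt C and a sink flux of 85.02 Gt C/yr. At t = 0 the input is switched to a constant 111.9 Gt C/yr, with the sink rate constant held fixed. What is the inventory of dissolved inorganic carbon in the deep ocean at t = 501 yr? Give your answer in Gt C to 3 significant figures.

47400 Gt C

τ = M₀/F₀ = 39160/85.02 = 460.6 yr; rate constant k = 1/τ.
New steady state M_∞ = F₁/k = F₁·τ = 111.9 × 460.6 = 51541 Gt C.
M(t) = M_∞ + (M₀ − M_∞)·e^(−t/τ); t/τ = 501/460.6 = 1.088, so e^(−t/τ) = 0.3370.
M(t) = 51541 − 12380 × 0.3370 = 47369 Gt C.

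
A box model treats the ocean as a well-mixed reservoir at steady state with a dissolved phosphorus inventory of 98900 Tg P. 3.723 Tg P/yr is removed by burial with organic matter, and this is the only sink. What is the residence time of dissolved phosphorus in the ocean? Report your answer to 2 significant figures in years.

27000 yr

τ = M / F = 98900 / 3.723 = 26560 yr.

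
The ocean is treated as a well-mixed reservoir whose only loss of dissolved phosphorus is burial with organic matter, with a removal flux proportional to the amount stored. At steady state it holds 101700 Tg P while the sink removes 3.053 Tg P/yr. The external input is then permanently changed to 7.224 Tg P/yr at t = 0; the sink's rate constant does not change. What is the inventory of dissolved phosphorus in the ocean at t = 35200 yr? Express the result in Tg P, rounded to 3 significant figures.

192000 Tg P

Residence time τ = M₀/F₀ = 33310 yr. The eventual steady state is M_∞ = M₀·(F₁/F₀) = 101700 × 7.224/3.053 = 240640 Tg P.
The anomaly ΔM(t) = M(t) − M_∞ decays as ΔM₀·e^(−t/τ) with ΔM₀ = 101700 − 240640 = −138900 Tg P.
At t = 35200 yr, e^(−t/τ) = e^(−1.057) = 0.3476, so ΔM = −48300 Tg P and M = 240640 − 48300 = 192350 Tg P.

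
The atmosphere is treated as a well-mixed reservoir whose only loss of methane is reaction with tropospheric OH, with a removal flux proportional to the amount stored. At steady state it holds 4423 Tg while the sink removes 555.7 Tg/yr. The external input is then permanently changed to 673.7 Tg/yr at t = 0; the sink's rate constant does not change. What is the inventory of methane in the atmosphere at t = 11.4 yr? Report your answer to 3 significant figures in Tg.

τ = M₀/F₀ = 4423/555.7 = 7.959 yr; rate constant k = 1/τ.
New steady state M_∞ = F₁/k = F₁·τ = 673.7 × 7.959 = 5362.2 Tg.
M(t) = M_∞ + (M₀ − M_∞)·e^(−t/τ); t/τ = 11.4/7.959 = 1.432, so e^(−t/τ) = 0.2388.
M(t) = 5362.2 − 939.2 × 0.2388 = 5138.0 Tg.

5140 Tg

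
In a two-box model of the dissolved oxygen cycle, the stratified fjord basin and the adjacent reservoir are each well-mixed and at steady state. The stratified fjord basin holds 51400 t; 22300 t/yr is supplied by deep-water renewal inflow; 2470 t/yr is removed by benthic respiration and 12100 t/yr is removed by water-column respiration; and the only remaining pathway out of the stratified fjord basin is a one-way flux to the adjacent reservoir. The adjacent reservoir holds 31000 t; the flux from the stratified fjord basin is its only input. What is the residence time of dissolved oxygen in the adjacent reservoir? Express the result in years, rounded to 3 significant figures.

4.01 yr

Balance the stratified fjord basin: ΣF_in = 22300 t/yr.
Flux to the adjacent reservoir = ΣF_in − (2470 + 12100) = 7730.0 t/yr.
At steady state the output of the adjacent reservoir equals its input, 7730.0 t/yr.
τ = M / F = 31000 / 7730.0 = 4.010 yr.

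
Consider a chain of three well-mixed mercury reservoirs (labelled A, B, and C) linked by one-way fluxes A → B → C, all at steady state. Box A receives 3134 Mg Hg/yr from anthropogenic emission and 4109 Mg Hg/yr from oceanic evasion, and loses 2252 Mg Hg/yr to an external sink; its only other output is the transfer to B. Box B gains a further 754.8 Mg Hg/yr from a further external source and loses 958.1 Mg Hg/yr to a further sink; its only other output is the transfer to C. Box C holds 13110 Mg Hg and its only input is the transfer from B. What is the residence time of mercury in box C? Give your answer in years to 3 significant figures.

2.74 yr

Box A: F(A→B) = (3134 + 4109) − 2252 = 4991.0 Mg Hg/yr.
Box B: F(B→C) = (4991.0 + 754.8) − 958.1 = 4787.7 Mg Hg/yr.
Box C throughput = its input = 4787.7 Mg Hg/yr; τ = 13110 / 4787.7 = 2.738 yr.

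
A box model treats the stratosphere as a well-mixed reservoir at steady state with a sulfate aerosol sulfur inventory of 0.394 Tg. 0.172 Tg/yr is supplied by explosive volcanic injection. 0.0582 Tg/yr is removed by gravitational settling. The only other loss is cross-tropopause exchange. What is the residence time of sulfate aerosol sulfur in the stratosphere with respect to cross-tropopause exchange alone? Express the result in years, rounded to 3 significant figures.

At steady state ΣF_in = ΣF_out.
ΣF_in = 0.17200 Tg/yr.
Cross-tropopause exchange flux = ΣF_in − (0.0582) = 0.17200 − 0.05820 = 0.1138 Tg/yr.
τ = M / F = 0.394 / 0.1138 = 3.462 yr.

3.46 yr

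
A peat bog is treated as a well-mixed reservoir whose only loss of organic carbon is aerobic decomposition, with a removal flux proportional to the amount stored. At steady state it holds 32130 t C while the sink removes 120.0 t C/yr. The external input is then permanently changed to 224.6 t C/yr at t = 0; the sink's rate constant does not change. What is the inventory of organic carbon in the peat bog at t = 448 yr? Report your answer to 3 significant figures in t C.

The sink rate constant is k = F₀/M₀ = 120.0/32130 = 0.003735 yr⁻¹.
Solving dM/dt = F₁ − kM with M(0) = M₀ gives M(t) = F₁/k + (M₀ − F₁/k)·e^(−kt).
F₁/k = 224.6/0.003735 = 60137 t C; kt = 0.003735 × 448 = 1.673, e^(−kt) = 0.1876.
M(448) = 60137 + (32130 − 60137) × 0.1876 = 60137 − 5255 = 54881 t C.

54900 t C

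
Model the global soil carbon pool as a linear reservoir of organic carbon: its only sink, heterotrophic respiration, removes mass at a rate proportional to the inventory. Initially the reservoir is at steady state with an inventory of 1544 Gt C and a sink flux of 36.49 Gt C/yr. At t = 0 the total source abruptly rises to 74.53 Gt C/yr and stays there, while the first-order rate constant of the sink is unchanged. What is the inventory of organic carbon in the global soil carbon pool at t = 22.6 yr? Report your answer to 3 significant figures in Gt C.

2210 Gt C

The sink rate constant is k = F₀/M₀ = 36.49/1544 = 0.02363 yr⁻¹.
Solving dM/dt = F₁ − kM with M(0) = M₀ gives M(t) = F₁/k + (M₀ − F₁/k)·e^(−kt).
F₁/k = 74.53/0.02363 = 3153.6 Gt C; kt = 0.02363 × 22.6 = 0.5341, e^(−kt) = 0.5862.
M(22.6) = 3153.6 + (1544 − 3153.6) × 0.5862 = 3153.6 − 943.5 = 2210.1 Gt C.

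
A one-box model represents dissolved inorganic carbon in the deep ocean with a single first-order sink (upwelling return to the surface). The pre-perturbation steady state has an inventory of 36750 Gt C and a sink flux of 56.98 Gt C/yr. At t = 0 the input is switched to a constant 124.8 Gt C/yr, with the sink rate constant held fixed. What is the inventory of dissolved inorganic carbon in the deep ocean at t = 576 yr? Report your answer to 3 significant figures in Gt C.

τ = M₀/F₀ = 36750/56.98 = 645.0 yr; rate constant k = 1/τ.
New steady state M_∞ = F₁/k = F₁·τ = 124.8 × 645.0 = 80491 Gt C.
M(t) = M_∞ + (M₀ − M_∞)·e^(−t/τ); t/τ = 576/645.0 = 0.8931, so e^(−t/τ) = 0.4094.
M(t) = 80491 − 43740 × 0.4094 = 62584 Gt C.

62600 Gt C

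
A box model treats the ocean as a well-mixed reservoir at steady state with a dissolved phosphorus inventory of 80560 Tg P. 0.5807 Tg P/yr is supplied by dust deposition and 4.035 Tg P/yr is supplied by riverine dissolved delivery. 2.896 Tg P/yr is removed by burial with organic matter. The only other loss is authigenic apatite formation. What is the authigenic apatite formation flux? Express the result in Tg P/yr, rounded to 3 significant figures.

1.72 Tg P/yr

At steady state ΣF_in = ΣF_out.
ΣF_in = 0.5807 + 4.035 = 4.6157 Tg P/yr.
Authigenic apatite formation flux = ΣF_in − (2.896) = 4.6157 − 2.896 = 1.720 Tg P/yr.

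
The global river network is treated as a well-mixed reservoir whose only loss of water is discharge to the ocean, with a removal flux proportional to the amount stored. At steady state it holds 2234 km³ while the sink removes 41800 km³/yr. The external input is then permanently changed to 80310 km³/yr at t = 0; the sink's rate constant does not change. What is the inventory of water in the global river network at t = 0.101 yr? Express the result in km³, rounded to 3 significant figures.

3980 km³

Residence time τ = M₀/F₀ = 0.05344 yr. The eventual steady state is M_∞ = M₀·(F₁/F₀) = 2234 × 80310/41800 = 4292.2 km³.
The anomaly ΔM(t) = M(t) − M_∞ decays as ΔM₀·e^(−t/τ) with ΔM₀ = 2234 − 4292.2 = −2058 km³.
At t = 0.101 yr, e^(−t/τ) = e^(−1.890) = 0.1511, so ΔM = −311.0 km³ and M = 4292.2 − 311.0 = 3981.2 km³.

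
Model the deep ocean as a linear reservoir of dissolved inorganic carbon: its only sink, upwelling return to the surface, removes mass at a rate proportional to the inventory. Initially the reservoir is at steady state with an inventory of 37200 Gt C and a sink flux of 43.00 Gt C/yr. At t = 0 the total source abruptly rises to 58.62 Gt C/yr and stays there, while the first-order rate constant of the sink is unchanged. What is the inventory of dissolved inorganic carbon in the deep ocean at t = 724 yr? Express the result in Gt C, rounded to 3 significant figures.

The sink rate constant is k = F₀/M₀ = 43.00/37200 = 0.001156 yr⁻¹.
Solving dM/dt = F₁ − kM with M(0) = M₀ gives M(t) = F₁/k + (M₀ − F₁/k)·e^(−kt).
F₁/k = 58.62/0.001156 = 50713 Gt C; kt = 0.001156 × 724 = 0.8369, e^(−kt) = 0.4331.
M(724) = 50713 + (37200 − 50713) × 0.4331 = 50713 − 5852 = 44861 Gt C.

44900 Gt C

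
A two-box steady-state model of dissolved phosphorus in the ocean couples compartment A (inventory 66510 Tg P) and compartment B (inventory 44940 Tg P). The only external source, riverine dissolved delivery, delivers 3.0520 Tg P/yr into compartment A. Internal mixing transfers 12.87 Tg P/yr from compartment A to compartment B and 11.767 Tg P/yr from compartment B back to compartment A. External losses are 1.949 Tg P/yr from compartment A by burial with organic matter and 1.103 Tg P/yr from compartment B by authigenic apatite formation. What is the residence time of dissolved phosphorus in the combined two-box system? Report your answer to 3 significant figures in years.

For the system as a whole, the A↔B exchange is internal and contributes nothing to the throughput; only the external sinks remove mass.
M_total = 66510 + 44940 = 111450 Tg P.
ΣF_external_out = 1.949 + 1.103 = 3.0520 Tg P/yr.
τ = M_total / ΣF_ext = 111450 / 3.0520 = 36520 yr.

36500 yr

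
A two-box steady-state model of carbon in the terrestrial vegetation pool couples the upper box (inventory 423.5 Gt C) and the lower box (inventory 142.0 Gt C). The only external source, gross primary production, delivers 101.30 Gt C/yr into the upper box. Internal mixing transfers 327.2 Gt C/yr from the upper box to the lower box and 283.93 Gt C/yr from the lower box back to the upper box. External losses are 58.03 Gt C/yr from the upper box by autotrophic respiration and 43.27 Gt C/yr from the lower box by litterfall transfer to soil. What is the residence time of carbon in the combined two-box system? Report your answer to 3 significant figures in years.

For the system as a whole, the A↔B exchange is internal and contributes nothing to the throughput; only the external sinks remove mass.
M_total = 423.5 + 142.0 = 565.50 Gt C.
ΣF_external_out = 58.03 + 43.27 = 101.30 Gt C/yr.
τ = M_total / ΣF_ext = 565.50 / 101.30 = 5.582 yr.

5.58 yr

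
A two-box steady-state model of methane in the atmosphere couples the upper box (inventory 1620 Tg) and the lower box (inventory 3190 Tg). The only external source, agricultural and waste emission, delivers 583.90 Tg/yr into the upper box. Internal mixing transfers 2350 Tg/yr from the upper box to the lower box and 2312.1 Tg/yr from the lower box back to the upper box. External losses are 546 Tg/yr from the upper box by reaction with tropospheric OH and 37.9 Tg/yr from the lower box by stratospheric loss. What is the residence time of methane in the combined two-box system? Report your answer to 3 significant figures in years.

Treat the two boxes together as one reservoir: the mixing fluxes between them are internal recycling, so τ = ΣM / Σ(external losses).
M_total = 1620 + 3190 = 4810.0 Tg.
ΣF_external_out = 546 + 37.9 = 583.90 Tg/yr.
τ = M_total / ΣF_ext = 4810.0 / 583.90 = 8.238 yr.

8.24 yr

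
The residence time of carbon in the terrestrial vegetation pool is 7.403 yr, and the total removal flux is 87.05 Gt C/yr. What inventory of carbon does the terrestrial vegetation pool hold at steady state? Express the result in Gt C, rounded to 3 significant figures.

τ = M/F ⇒ M = τ × F = 7.403 × 87.05 = 644.4 Gt C.

644 Gt C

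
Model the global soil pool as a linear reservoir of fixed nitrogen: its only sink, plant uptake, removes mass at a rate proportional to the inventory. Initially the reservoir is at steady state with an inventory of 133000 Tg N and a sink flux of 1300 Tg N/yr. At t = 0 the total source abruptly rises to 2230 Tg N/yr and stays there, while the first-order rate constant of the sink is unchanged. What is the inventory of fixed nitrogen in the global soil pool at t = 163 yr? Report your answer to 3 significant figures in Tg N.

209000 Tg N

τ = M₀/F₀ = 133000/1300 = 102.3 yr; rate constant k = 1/τ.
New steady state M_∞ = F₁/k = F₁·τ = 2230 × 102.3 = 228150 Tg N.
M(t) = M_∞ + (M₀ − M_∞)·e^(−t/τ); t/τ = 163/102.3 = 1.593, so e^(−t/τ) = 0.2033.
M(t) = 228150 − 95150 × 0.2033 = 208810 Tg N.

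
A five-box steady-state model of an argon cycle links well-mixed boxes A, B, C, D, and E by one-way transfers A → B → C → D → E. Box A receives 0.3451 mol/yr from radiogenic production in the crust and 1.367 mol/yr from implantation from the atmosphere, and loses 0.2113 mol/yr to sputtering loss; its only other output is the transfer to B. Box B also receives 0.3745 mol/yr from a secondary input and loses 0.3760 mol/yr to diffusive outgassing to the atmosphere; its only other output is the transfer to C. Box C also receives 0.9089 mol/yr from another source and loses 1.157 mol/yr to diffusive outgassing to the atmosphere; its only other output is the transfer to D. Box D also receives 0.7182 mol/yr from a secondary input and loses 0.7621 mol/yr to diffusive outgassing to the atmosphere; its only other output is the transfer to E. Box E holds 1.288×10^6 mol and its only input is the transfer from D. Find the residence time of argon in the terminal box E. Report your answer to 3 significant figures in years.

1.07×10^6 yr

Box A: F(A→B) = (0.3451 + 1.367) − 0.2113 = 1.5008 mol/yr.
Box B: F(B→C) = (1.5008 + 0.3745) − 0.3760 = 1.4993 mol/yr.
Box C: F(C→D) = (1.4993 + 0.9089) − 1.157 = 1.2512 mol/yr.
Box D: F(D→E) = (1.2512 + 0.7182) − 0.7621 = 1.2073 mol/yr.
Box E throughput = its input = 1.2073 mol/yr; τ = 1.288×10^6 / 1.2073 = 1.067×10^6 yr.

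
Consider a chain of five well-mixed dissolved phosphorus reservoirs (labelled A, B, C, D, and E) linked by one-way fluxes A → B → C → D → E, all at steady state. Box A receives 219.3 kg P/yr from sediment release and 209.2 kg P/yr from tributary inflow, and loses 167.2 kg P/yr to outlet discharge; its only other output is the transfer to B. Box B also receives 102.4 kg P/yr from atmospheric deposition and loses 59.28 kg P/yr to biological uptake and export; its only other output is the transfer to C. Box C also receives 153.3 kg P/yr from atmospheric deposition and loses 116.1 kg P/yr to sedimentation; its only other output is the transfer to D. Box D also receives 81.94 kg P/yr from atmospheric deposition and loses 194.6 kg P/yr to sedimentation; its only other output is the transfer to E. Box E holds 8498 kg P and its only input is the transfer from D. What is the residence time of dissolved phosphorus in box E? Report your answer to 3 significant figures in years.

Box A: F(A→B) = (219.3 + 209.2) − 167.2 = 261.30 kg P/yr.
Box B: F(B→C) = (261.30 + 102.4) − 59.28 = 304.42 kg P/yr.
Box C: F(C→D) = (304.42 + 153.3) − 116.1 = 341.62 kg P/yr.
Box D: F(D→E) = (341.62 + 81.94) − 194.6 = 228.96 kg P/yr.
Box E throughput = its input = 228.96 kg P/yr; τ = 8498 / 228.96 = 37.12 yr.

37.1 yr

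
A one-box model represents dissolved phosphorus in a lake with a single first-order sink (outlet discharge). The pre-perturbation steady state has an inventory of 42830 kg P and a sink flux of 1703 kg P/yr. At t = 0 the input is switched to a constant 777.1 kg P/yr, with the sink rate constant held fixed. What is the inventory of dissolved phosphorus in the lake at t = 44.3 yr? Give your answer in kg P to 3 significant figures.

23500 kg P

Residence time τ = M₀/F₀ = 25.15 yr. The eventual steady state is M_∞ = M₀·(F₁/F₀) = 42830 × 777.1/1703 = 19544 kg P.
The anomaly ΔM(t) = M(t) − M_∞ decays as ΔM₀·e^(−t/τ) with ΔM₀ = 42830 − 19544 = 23290 kg P.
At t = 44.3 yr, e^(−t/τ) = e^(−1.761) = 0.1718, so ΔM = 4000 kg P and M = 19544 + 4000 = 23544 kg P.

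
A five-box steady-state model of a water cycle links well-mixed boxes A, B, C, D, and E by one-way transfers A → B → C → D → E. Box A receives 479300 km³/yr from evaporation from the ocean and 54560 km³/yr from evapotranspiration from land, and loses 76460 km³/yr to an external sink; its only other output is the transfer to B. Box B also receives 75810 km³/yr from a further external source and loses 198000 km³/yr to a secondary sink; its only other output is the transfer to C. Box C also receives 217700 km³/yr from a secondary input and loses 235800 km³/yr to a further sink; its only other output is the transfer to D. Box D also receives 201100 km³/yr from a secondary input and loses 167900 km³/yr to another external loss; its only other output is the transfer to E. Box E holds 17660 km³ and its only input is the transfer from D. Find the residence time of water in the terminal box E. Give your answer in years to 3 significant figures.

0.0504 yr

Box A: F(A→B) = (479300 + 54560) − 76460 = 457400 km³/yr.
Box B: F(B→C) = (457400 + 75810) − 198000 = 335210 km³/yr.
Box C: F(C→D) = (335210 + 217700) − 235800 = 317110 km³/yr.
Box D: F(D→E) = (317110 + 201100) − 167900 = 350310 km³/yr.
Box E throughput = its input = 350310 km³/yr; τ = 17660 / 350310 = 0.05041 yr.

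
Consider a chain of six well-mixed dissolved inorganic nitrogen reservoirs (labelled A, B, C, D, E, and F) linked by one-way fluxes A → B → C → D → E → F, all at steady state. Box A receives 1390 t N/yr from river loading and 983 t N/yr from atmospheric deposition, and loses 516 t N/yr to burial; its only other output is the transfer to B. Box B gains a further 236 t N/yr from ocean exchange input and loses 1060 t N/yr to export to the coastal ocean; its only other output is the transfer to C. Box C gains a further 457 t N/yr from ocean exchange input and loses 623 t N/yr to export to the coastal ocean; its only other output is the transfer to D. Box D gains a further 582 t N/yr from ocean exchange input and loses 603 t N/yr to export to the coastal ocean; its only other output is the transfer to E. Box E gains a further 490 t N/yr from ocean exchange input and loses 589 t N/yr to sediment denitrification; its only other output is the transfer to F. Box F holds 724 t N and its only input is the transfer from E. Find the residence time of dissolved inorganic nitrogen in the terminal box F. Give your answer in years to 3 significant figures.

0.969 yr

Box A: F(A→B) = (1390 + 983) − 516 = 1857.0 t N/yr.
Box B: F(B→C) = (1857.0 + 236) − 1060 = 1033.0 t N/yr.
Box C: F(C→D) = (1033.0 + 457) − 623 = 867.00 t N/yr.
Box D: F(D→E) = (867.00 + 582) − 603 = 846.00 t N/yr.
Box E: F(E→F) = (846.00 + 490) − 589 = 747.00 t N/yr.
Box F throughput = its input = 747.00 t N/yr; τ = 724 / 747.00 = 0.9692 yr.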